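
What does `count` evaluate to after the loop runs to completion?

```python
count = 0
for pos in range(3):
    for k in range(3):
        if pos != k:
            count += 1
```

Let's trace through this code step by step.

Initialize: count = 0
Entering loop: for pos in range(3):
After iteration 1: pos = 0, count = 2
After iteration 2: pos = 1, count = 4
After iteration 3: pos = 2, count = 6
Loop ends.

Final answer: 6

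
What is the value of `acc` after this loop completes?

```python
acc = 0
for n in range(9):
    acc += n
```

Let's trace through this code step by step.

Initialize: acc = 0
Entering loop: for n in range(9):
After iteration 1: n = 0, acc = 0
After iteration 2: n = 1, acc = 1
After iteration 3: n = 2, acc = 3
After iteration 4: n = 3, acc = 6
After iteration 5: n = 4, acc = 10
After iteration 6: n = 5, acc = 15
After iteration 7: n = 6, acc = 21
After iteration 8: n = 7, acc = 28
After iteration 9: n = 8, acc = 36
Loop ends.

Final answer: 36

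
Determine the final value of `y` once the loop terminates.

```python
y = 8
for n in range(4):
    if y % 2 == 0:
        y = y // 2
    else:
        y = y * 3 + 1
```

Let's trace through this code step by step.

Initialize: y = 8
Entering loop: for n in range(4):
After iteration 1: n = 0, y = 4
After iteration 2: n = 1, y = 2
After iteration 3: n = 2, y = 1
After iteration 4: n = 3, y = 4
Loop ends.

Final answer: 4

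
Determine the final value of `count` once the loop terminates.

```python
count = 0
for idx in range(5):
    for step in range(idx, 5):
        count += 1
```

Let's trace through this code step by step.

Initialize: count = 0
Entering loop: for idx in range(5):
After iteration 1: idx = 0, count = 5
After iteration 2: idx = 1, count = 9
After iteration 3: idx = 2, count = 12
After iteration 4: idx = 3, count = 14
After iteration 5: idx = 4, count = 15
Loop ends.

Final answer: 15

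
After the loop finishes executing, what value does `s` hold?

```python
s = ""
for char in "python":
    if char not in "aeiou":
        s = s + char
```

Let's trace through this code step by step.

Initialize: s = ''
Entering loop: for char in "python":
After iteration 1: char = 'p', s = 'p'
After iteration 2: char = 'y', s = 'py'
After iteration 3: char = 't', s = 'pyt'
After iteration 4: char = 'h', s = 'pyth'
After iteration 5: char = 'o', s = 'pyth'
After iteration 6: char = 'n', s = 'pythn'
Loop ends.

Final answer: 'pythn'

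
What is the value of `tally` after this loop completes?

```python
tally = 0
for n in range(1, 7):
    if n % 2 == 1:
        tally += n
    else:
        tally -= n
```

Let's trace through this code step by step.

Initialize: tally = 0
Entering loop: for n in range(1, 7):
After iteration 1: n = 1, tally = 1
After iteration 2: n = 2, tally = -1
After iteration 3: n = 3, tally = 2
After iteration 4: n = 4, tally = -2
After iteration 5: n = 5, tally = 3
After iteration 6: n = 6, tally = -3
Loop ends.

Final answer: -3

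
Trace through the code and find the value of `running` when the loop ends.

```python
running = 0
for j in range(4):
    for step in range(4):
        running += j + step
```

Let's trace through this code step by step.

Initialize: running = 0
Entering loop: for j in range(4):
After iteration 1: j = 0, running = 6
After iteration 2: j = 1, running = 16
After iteration 3: j = 2, running = 30
After iteration 4: j = 3, running = 48
Loop ends.

Final answer: 48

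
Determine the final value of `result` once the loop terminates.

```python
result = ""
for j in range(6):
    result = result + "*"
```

Let's trace through this code step by step.

Initialize: result = ''
Entering loop: for j in range(6):
After iteration 1: j = 0, result = '*'
After iteration 2: j = 1, result = '**'
After iteration 3: j = 2, result = '***'
After iteration 4: j = 3, result = '****'
After iteration 5: j = 4, result = '*****'
After iteration 6: j = 5, result = '******'
Loop ends.

Final answer: '******'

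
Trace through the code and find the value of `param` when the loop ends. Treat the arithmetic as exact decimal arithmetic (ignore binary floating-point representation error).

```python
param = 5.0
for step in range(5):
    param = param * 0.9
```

Let's trace through this code step by step.

Initialize: param = 5.0
Entering loop: for step in range(5):
After iteration 1: step = 0, param = 4.5
After iteration 2: step = 1, param = 4.05
After iteration 3: step = 2, param = 3.645
After iteration 4: step = 3, param = 3.2805
After iteration 5: step = 4, param = 2.95245
Loop ends.

Final answer: 2.95245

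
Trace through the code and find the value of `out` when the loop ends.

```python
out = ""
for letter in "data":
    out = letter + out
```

Let's trace through this code step by step.

Initialize: out = ''
Entering loop: for letter in "data":
After iteration 1: letter = 'd', out = 'd'
After iteration 2: letter = 'a', out = 'ad'
After iteration 3: letter = 't', out = 'tad'
After iteration 4: letter = 'a', out = 'atad'
Loop ends.

Final answer: 'atad'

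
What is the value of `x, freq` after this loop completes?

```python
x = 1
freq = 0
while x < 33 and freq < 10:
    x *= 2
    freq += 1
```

Let's trace through this code step by step.

Initialize: x = 1
Initialize: freq = 0
Entering loop: while x < 33 and freq < 10:
After iteration 1: x = 2, freq = 1
After iteration 2: x = 4, freq = 2
After iteration 3: x = 8, freq = 3
After iteration 4: x = 16, freq = 4
After iteration 5: x = 32, freq = 5
After iteration 6: x = 64, freq = 6
Loop ends.

Final answer: 64, 6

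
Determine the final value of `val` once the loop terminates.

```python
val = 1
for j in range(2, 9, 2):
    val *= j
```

Let's trace through this code step by step.

Initialize: val = 1
Entering loop: for j in range(2, 9, 2):
After iteration 1: j = 2, val = 2
After iteration 2: j = 4, val = 8
After iteration 3: j = 6, val = 48
After iteration 4: j = 8, val = 384
Loop ends.

Final answer: 384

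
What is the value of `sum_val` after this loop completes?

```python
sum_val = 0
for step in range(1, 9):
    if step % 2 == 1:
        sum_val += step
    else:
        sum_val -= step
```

Let's trace through this code step by step.

Initialize: sum_val = 0
Entering loop: for step in range(1, 9):
After iteration 1: step = 1, sum_val = 1
After iteration 2: step = 2, sum_val = -1
After iteration 3: step = 3, sum_val = 2
After iteration 4: step = 4, sum_val = -2
After iteration 5: step = 5, sum_val = 3
After iteration 6: step = 6, sum_val = -3
After iteration 7: step = 7, sum_val = 4
After iteration 8: step = 8, sum_val = -4
Loop ends.

Final answer: -4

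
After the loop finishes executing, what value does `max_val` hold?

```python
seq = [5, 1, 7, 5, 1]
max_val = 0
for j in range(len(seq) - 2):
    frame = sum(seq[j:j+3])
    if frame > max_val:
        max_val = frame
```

Let's trace through this code step by step.

Initialize: seq = [5, 1, 7, 5, 1]
Initialize: max_val = 0
Entering loop: for j in range(len(seq) - 2):
After iteration 1: j = 0, max_val = 13
After iteration 2: j = 1, max_val = 13
After iteration 3: j = 2, max_val = 13
Loop ends.

Final answer: 13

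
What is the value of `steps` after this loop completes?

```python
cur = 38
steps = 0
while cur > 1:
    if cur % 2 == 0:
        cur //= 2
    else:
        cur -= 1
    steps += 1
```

Let's trace through this code step by step.

Initialize: cur = 38
Initialize: steps = 0
Entering loop: while cur > 1:
After iteration 1: cur = 19, steps = 1
After iteration 2: cur = 18, steps = 2
After iteration 3: cur = 9, steps = 3
After iteration 4: cur = 8, steps = 4
After iteration 5: cur = 4, steps = 5
After iteration 6: cur = 2, steps = 6
After iteration 7: cur = 1, steps = 7
Loop ends.

Final answer: 7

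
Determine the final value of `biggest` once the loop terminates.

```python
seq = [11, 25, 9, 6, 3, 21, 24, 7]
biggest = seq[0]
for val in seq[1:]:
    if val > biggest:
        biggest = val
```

Let's trace through this code step by step.

Initialize: seq = [11, 25, 9, 6, 3, 21, 24, 7]
Initialize: biggest = 11
Entering loop: for val in seq[1:]:
After iteration 1: val = 25, biggest = 25
After iteration 2: val = 9, biggest = 25
After iteration 3: val = 6, biggest = 25
After iteration 4: val = 3, biggest = 25
After iteration 5: val = 21, biggest = 25
After iteration 6: val = 24, biggest = 25
After iteration 7: val = 7, biggest = 25
Loop ends.

Final answer: 25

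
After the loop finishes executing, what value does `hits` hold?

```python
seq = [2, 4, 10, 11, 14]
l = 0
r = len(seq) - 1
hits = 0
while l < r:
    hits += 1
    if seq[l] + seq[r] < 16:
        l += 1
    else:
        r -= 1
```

Let's trace through this code step by step.

Initialize: seq = [2, 4, 10, 11, 14]
Initialize: l = 0
Initialize: r = 4
Initialize: hits = 0
Entering loop: while l < r:
After iteration 1: l = 0, r = 3, hits = 1
After iteration 2: l = 1, r = 3, hits = 2
After iteration 3: l = 2, r = 3, hits = 3
After iteration 4: l = 2, r = 2, hits = 4
Loop ends.

Final answer: 4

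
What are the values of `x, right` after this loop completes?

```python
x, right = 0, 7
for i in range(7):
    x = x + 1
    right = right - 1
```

Let's trace through this code step by step.

Initialize: x = 0
Initialize: right = 7
Entering loop: for i in range(7):
After iteration 1: i = 0, x = 1, right = 6
After iteration 2: i = 1, x = 2, right = 5
After iteration 3: i = 2, x = 3, right = 4
After iteration 4: i = 3, x = 4, right = 3
After iteration 5: i = 4, x = 5, right = 2
After iteration 6: i = 5, x = 6, right = 1
After iteration 7: i = 6, x = 7, right = 0
Loop ends.

Final answer: 7, 0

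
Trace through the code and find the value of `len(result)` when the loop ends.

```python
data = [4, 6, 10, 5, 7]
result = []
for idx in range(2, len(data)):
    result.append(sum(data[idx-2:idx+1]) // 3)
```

Let's trace through this code step by step.

Initialize: data = [4, 6, 10, 5, 7]
Initialize: result = []
Entering loop: for idx in range(2, len(data)):
After iteration 1: idx = 2, result = [6]
After iteration 2: idx = 3, result = [6, 7]
After iteration 3: idx = 4, result = [6, 7, 7]
Loop ends.
len(result) = 3

Final answer: 3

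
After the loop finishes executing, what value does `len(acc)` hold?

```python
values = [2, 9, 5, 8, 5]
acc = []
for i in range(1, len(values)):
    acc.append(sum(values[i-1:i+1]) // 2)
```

Let's trace through this code step by step.

Initialize: values = [2, 9, 5, 8, 5]
Initialize: acc = []
Entering loop: for i in range(1, len(values)):
After iteration 1: i = 1, acc = [5]
After iteration 2: i = 2, acc = [5, 7]
After iteration 3: i = 3, acc = [5, 7, 6]
After iteration 4: i = 4, acc = [5, 7, 6, 6]
Loop ends.
len(acc) = 4

Final answer: 4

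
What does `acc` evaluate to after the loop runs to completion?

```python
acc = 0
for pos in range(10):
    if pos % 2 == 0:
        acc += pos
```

Let's trace through this code step by step.

Initialize: acc = 0
Entering loop: for pos in range(10):
After iteration 1: pos = 0, acc = 0
After iteration 2: pos = 1, acc = 0
After iteration 3: pos = 2, acc = 2
After iteration 4: pos = 3, acc = 2
After iteration 5: pos = 4, acc = 6
After iteration 6: pos = 5, acc = 6
After iteration 7: pos = 6, acc = 12
After iteration 8: pos = 7, acc = 12
After iteration 9: pos = 8, acc = 20
After iteration 10: pos = 9, acc = 20
Loop ends.

Final answer: 20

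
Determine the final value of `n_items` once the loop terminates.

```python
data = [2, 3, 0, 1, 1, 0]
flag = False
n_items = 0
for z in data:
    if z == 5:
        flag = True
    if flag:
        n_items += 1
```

Let's trace through this code step by step.

Initialize: data = [2, 3, 0, 1, 1, 0]
Initialize: flag = False
Initialize: n_items = 0
Entering loop: for z in data:
After iteration 1: z = 2, n_items = 0
After iteration 2: z = 3, n_items = 0
After iteration 3: z = 0, n_items = 0
After iteration 4: z = 1, n_items = 0
After iteration 5: z = 1, n_items = 0
After iteration 6: z = 0, n_items = 0
Loop ends.

Final answer: 0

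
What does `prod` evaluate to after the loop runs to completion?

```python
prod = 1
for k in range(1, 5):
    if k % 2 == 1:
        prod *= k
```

Let's trace through this code step by step.

Initialize: prod = 1
Entering loop: for k in range(1, 5):
After iteration 1: k = 1, prod = 1
After iteration 2: k = 2, prod = 1
After iteration 3: k = 3, prod = 3
After iteration 4: k = 4, prod = 3
Loop ends.

Final answer: 3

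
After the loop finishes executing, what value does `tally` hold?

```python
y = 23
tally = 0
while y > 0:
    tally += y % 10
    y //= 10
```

Let's trace through this code step by step.

Initialize: y = 23
Initialize: tally = 0
Entering loop: while y > 0:
After iteration 1: y = 2, tally = 3
After iteration 2: y = 0, tally = 5
Loop ends.

Final answer: 5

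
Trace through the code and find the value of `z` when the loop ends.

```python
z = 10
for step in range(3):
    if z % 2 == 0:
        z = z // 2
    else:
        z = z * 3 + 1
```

Let's trace through this code step by step.

Initialize: z = 10
Entering loop: for step in range(3):
After iteration 1: step = 0, z = 5
After iteration 2: step = 1, z = 16
After iteration 3: step = 2, z = 8
Loop ends.

Final answer: 8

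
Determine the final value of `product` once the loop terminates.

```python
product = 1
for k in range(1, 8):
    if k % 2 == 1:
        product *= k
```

Let's trace through this code step by step.

Initialize: product = 1
Entering loop: for k in range(1, 8):
After iteration 1: k = 1, product = 1
After iteration 2: k = 2, product = 1
After iteration 3: k = 3, product = 3
After iteration 4: k = 4, product = 3
After iteration 5: k = 5, product = 15
After iteration 6: k = 6, product = 15
After iteration 7: k = 7, product = 105
Loop ends.

Final answer: 105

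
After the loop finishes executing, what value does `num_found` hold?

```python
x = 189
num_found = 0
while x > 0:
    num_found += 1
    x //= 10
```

Let's trace through this code step by step.

Initialize: x = 189
Initialize: num_found = 0
Entering loop: while x > 0:
After iteration 1: x = 18, num_found = 1
After iteration 2: x = 1, num_found = 2
After iteration 3: x = 0, num_found = 3
Loop ends.

Final answer: 3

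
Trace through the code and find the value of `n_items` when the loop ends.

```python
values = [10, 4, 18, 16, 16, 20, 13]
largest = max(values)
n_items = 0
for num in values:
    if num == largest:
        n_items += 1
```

Let's trace through this code step by step.

Initialize: values = [10, 4, 18, 16, 16, 20, 13]
Initialize: largest = 20
Initialize: n_items = 0
Entering loop: for num in values:
After iteration 1: num = 10, n_items = 0
After iteration 2: num = 4, n_items = 0
After iteration 3: num = 18, n_items = 0
After iteration 4: num = 16, n_items = 0
After iteration 5: num = 16, n_items = 0
After iteration 6: num = 20, n_items = 1
After iteration 7: num = 13, n_items = 1
Loop ends.

Final answer: 1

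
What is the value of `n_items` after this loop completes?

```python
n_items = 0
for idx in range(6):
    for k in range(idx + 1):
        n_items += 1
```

Let's trace through this code step by step.

Initialize: n_items = 0
Entering loop: for idx in range(6):
After iteration 1: idx = 0, n_items = 1, k = 0
After iteration 2: idx = 1, n_items = 3, k = 1
After iteration 3: idx = 2, n_items = 6, k = 2
After iteration 4: idx = 3, n_items = 10, k = 3
After iteration 5: idx = 4, n_items = 15, k = 4
After iteration 6: idx = 5, n_items = 21, k = 5
Loop ends.

Final answer: 21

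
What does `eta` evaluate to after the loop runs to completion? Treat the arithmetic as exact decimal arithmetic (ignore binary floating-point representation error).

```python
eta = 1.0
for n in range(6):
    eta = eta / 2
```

Let's trace through this code step by step.

Initialize: eta = 1.0
Entering loop: for n in range(6):
After iteration 1: n = 0, eta = 0.5
After iteration 2: n = 1, eta = 0.25
After iteration 3: n = 2, eta = 0.125
After iteration 4: n = 3, eta = 0.0625
After iteration 5: n = 4, eta = 0.03125
After iteration 6: n = 5, eta = 0.015625
Loop ends.

Final answer: 0.015625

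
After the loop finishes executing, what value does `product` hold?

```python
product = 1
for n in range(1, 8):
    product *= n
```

Let's trace through this code step by step.

Initialize: product = 1
Entering loop: for n in range(1, 8):
After iteration 1: n = 1, product = 1
After iteration 2: n = 2, product = 2
After iteration 3: n = 3, product = 6
After iteration 4: n = 4, product = 24
After iteration 5: n = 5, product = 120
After iteration 6: n = 6, product = 720
After iteration 7: n = 7, product = 5040
Loop ends.

Final answer: 5040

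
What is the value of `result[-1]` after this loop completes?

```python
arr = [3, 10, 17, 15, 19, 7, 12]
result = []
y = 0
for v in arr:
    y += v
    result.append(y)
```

Let's trace through this code step by step.

Initialize: arr = [3, 10, 17, 15, 19, 7, 12]
Initialize: result = []
Initialize: y = 0
Entering loop: for v in arr:
After iteration 1: v = 3, result = [3], y = 3
After iteration 2: v = 10, result = [3, 13], y = 13
After iteration 3: v = 17, result = [3, 13, 30], y = 30
After iteration 4: v = 15, result = [3, 13, 30, 45], y = 45
After iteration 5: v = 19, result = [3, 13, 30, 45, 64], y = 64
After iteration 6: v = 7, result = [3, 13, 30, 45, 64, 71], y = 71
After iteration 7: v = 12, result = [3, 13, 30, 45, 64, 71, 83], y = 83
Loop ends.
result[-1] = 83

Final answer: 83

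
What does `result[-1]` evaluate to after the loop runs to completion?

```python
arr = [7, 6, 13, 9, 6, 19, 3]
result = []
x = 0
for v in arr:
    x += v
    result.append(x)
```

Let's trace through this code step by step.

Initialize: arr = [7, 6, 13, 9, 6, 19, 3]
Initialize: result = []
Initialize: x = 0
Entering loop: for v in arr:
After iteration 1: v = 7, result = [7], x = 7
After iteration 2: v = 6, result = [7, 13], x = 13
After iteration 3: v = 13, result = [7, 13, 26], x = 26
After iteration 4: v = 9, result = [7, 13, 26, 35], x = 35
After iteration 5: v = 6, result = [7, 13, 26, 35, 41], x = 41
After iteration 6: v = 19, result = [7, 13, 26, 35, 41, 60], x = 60
After iteration 7: v = 3, result = [7, 13, 26, 35, 41, 60, 63], x = 63
Loop ends.
result[-1] = 63

Final answer: 63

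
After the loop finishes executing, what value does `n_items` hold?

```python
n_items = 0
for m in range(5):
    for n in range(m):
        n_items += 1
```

Let's trace through this code step by step.

Initialize: n_items = 0
Entering loop: for m in range(5):
After iteration 1: m = 0, n_items = 0
After iteration 2: m = 1, n_items = 1, n = 0
After iteration 3: m = 2, n_items = 3, n = 1
After iteration 4: m = 3, n_items = 6, n = 2
After iteration 5: m = 4, n_items = 10, n = 3
Loop ends.

Final answer: 10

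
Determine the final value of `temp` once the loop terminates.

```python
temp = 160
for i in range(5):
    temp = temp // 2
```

Let's trace through this code step by step.

Initialize: temp = 160
Entering loop: for i in range(5):
After iteration 1: i = 0, temp = 80
After iteration 2: i = 1, temp = 40
After iteration 3: i = 2, temp = 20
After iteration 4: i = 3, temp = 10
After iteration 5: i = 4, temp = 5
Loop ends.

Final answer: 5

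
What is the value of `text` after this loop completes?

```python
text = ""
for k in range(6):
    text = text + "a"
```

Let's trace through this code step by step.

Initialize: text = ''
Entering loop: for k in range(6):
After iteration 1: k = 0, text = 'a'
After iteration 2: k = 1, text = 'aa'
After iteration 3: k = 2, text = 'aaa'
After iteration 4: k = 3, text = 'aaaa'
After iteration 5: k = 4, text = 'aaaaa'
After iteration 6: k = 5, text = 'aaaaaa'
Loop ends.

Final answer: 'aaaaaa'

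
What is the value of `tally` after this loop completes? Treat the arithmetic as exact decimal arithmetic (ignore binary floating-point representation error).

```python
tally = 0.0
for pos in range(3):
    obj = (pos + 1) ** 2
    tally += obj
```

Let's trace through this code step by step.

Initialize: tally = 0.0
Entering loop: for pos in range(3):
After iteration 1: pos = 0, tally = 1.0, obj = 1
After iteration 2: pos = 1, tally = 5.0, obj = 4
After iteration 3: pos = 2, tally = 14.0, obj = 9
Loop ends.

Final answer: 14.0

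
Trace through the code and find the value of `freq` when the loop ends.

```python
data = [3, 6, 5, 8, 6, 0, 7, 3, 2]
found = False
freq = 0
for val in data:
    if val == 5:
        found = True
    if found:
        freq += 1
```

Let's trace through this code step by step.

Initialize: data = [3, 6, 5, 8, 6, 0, 7, 3, 2]
Initialize: found = False
Initialize: freq = 0
Entering loop: for val in data:
After iteration 1: val = 3, found = False, freq = 0
After iteration 2: val = 6, found = False, freq = 0
After iteration 3: val = 5, found = True, freq = 1
After iteration 4: val = 8, found = True, freq = 2
After iteration 5: val = 6, found = True, freq = 3
After iteration 6: val = 0, found = True, freq = 4
After iteration 7: val = 7, found = True, freq = 5
After iteration 8: val = 3, found = True, freq = 6
After iteration 9: val = 2, found = True, freq = 7
Loop ends.

Final answer: 7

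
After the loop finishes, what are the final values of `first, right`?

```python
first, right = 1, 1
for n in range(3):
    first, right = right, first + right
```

Let's trace through this code step by step.

Initialize: first = 1
Initialize: right = 1
Entering loop: for n in range(3):
After iteration 1: n = 0, first = 1, right = 2
After iteration 2: n = 1, first = 2, right = 3
After iteration 3: n = 2, first = 3, right = 5
Loop ends.

Final answer: 3, 5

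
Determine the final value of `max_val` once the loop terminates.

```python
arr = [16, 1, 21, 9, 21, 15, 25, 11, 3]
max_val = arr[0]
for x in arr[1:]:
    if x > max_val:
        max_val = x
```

Let's trace through this code step by step.

Initialize: arr = [16, 1, 21, 9, 21, 15, 25, 11, 3]
Initialize: max_val = 16
Entering loop: for x in arr[1:]:
After iteration 1: x = 1, max_val = 16
After iteration 2: x = 21, max_val = 21
After iteration 3: x = 9, max_val = 21
After iteration 4: x = 21, max_val = 21
After iteration 5: x = 15, max_val = 21
After iteration 6: x = 25, max_val = 25
After iteration 7: x = 11, max_val = 25
After iteration 8: x = 3, max_val = 25
Loop ends.

Final answer: 25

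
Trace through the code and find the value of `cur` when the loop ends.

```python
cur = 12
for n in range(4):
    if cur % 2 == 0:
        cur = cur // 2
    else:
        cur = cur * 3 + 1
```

Let's trace through this code step by step.

Initialize: cur = 12
Entering loop: for n in range(4):
After iteration 1: n = 0, cur = 6
After iteration 2: n = 1, cur = 3
After iteration 3: n = 2, cur = 10
After iteration 4: n = 3, cur = 5
Loop ends.

Final answer: 5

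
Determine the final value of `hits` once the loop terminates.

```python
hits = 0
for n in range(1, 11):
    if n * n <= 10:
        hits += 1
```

Let's trace through this code step by step.

Initialize: hits = 0
Entering loop: for n in range(1, 11):
After iteration 1: n = 1, hits = 1
After iteration 2: n = 2, hits = 2
After iteration 3: n = 3, hits = 3
After iteration 4: n = 4, hits = 3
After iteration 5: n = 5, hits = 3
After iteration 6: n = 6, hits = 3
After iteration 7: n = 7, hits = 3
After iteration 8: n = 8, hits = 3
After iteration 9: n = 9, hits = 3
After iteration 10: n = 10, hits = 3
Loop ends.

Final answer: 3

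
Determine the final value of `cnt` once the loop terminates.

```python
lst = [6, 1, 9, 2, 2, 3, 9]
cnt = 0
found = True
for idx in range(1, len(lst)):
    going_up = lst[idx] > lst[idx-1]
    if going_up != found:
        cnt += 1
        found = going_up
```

Let's trace through this code step by step.

Initialize: lst = [6, 1, 9, 2, 2, 3, 9]
Initialize: cnt = 0
Initialize: found = True
Entering loop: for idx in range(1, len(lst)):
After iteration 1: idx = 1, cnt = 1, found = False, going_up = False
After iteration 2: idx = 2, cnt = 2, found = True, going_up = True
After iteration 3: idx = 3, cnt = 3, found = False, going_up = False
After iteration 4: idx = 4, cnt = 3, found = False, going_up = False
After iteration 5: idx = 5, cnt = 4, found = True, going_up = True
After iteration 6: idx = 6, cnt = 4, found = True, going_up = True
Loop ends.

Final answer: 4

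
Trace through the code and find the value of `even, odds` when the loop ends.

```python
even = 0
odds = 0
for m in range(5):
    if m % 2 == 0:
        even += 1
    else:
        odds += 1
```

Let's trace through this code step by step.

Initialize: even = 0
Initialize: odds = 0
Entering loop: for m in range(5):
After iteration 1: m = 0, even = 1, odds = 0
After iteration 2: m = 1, even = 1, odds = 1
After iteration 3: m = 2, even = 2, odds = 1
After iteration 4: m = 3, even = 2, odds = 2
After iteration 5: m = 4, even = 3, odds = 2
Loop ends.

Final answer: 3, 2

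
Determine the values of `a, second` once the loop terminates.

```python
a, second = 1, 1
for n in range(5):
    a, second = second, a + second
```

Let's trace through this code step by step.

Initialize: a = 1
Initialize: second = 1
Entering loop: for n in range(5):
After iteration 1: n = 0, a = 1, second = 2
After iteration 2: n = 1, a = 2, second = 3
After iteration 3: n = 2, a = 3, second = 5
After iteration 4: n = 3, a = 5, second = 8
After iteration 5: n = 4, a = 8, second = 13
Loop ends.

Final answer: 8, 13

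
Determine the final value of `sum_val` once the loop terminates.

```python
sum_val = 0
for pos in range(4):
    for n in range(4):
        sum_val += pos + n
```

Let's trace through this code step by step.

Initialize: sum_val = 0
Entering loop: for pos in range(4):
After iteration 1: pos = 0, sum_val = 6
After iteration 2: pos = 1, sum_val = 16
After iteration 3: pos = 2, sum_val = 30
After iteration 4: pos = 3, sum_val = 48
Loop ends.

Final answer: 48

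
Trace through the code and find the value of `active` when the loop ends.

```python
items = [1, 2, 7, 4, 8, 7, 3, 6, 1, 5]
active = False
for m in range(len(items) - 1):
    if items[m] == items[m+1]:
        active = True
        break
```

Let's trace through this code step by step.

Initialize: items = [1, 2, 7, 4, 8, 7, 3, 6, 1, 5]
Initialize: active = False
Entering loop: for m in range(len(items) - 1):
After iteration 1: m = 0, active = False
After iteration 2: m = 1, active = False
After iteration 3: m = 2, active = False
After iteration 4: m = 3, active = False
After iteration 5: m = 4, active = False
After iteration 6: m = 5, active = False
After iteration 7: m = 6, active = False
After iteration 8: m = 7, active = False
After iteration 9: m = 8, active = False
Loop ends.

Final answer: False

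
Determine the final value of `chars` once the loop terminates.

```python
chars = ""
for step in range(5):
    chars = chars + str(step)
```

Let's trace through this code step by step.

Initialize: chars = ''
Entering loop: for step in range(5):
After iteration 1: step = 0, chars = '0'
After iteration 2: step = 1, chars = '01'
After iteration 3: step = 2, chars = '012'
After iteration 4: step = 3, chars = '0123'
After iteration 5: step = 4, chars = '01234'
Loop ends.

Final answer: '01234'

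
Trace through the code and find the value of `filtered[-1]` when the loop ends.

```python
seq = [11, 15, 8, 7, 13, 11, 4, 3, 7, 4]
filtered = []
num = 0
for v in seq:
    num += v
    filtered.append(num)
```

Let's trace through this code step by step.

Initialize: seq = [11, 15, 8, 7, 13, 11, 4, 3, 7, 4]
Initialize: filtered = []
Initialize: num = 0
Entering loop: for v in seq:
After iteration 1: v = 11, filtered = [11], num = 11
After iteration 2: v = 15, filtered = [11, 26], num = 26
After iteration 3: v = 8, filtered = [11, 26, 34], num = 34
After iteration 4: v = 7, filtered = [11, 26, 34, 41], num = 41
After iteration 5: v = 13, filtered = [11, 26, 34, 41, 54], num = 54
After iteration 6: v = 11, filtered = [11, 26, 34, 41, 54, 65], num = 65
After iteration 7: v = 4, filtered = [11, 26, 34, 41, 54, 65, 69], num = 69
After iteration 8: v = 3, filtered = [11, 26, 34, 41, 54, 65, 69, 72], num = 72
After iteration 9: v = 7, filtered = [11, 26, 34, 41, 54, 65, 69, 72, 79], num = 79
After iteration 10: v = 4, filtered = [11, 26, 34, 41, 54, 65, 69, 72, 79, 83], num = 83
Loop ends.
filtered[-1] = 83

Final answer: 83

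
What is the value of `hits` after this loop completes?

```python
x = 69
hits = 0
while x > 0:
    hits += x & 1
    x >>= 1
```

Let's trace through this code step by step.

Initialize: x = 69
Initialize: hits = 0
Entering loop: while x > 0:
After iteration 1: x = 34, hits = 1
After iteration 2: x = 17, hits = 1
After iteration 3: x = 8, hits = 2
After iteration 4: x = 4, hits = 2
After iteration 5: x = 2, hits = 2
After iteration 6: x = 1, hits = 2
After iteration 7: x = 0, hits = 3
Loop ends.

Final answer: 3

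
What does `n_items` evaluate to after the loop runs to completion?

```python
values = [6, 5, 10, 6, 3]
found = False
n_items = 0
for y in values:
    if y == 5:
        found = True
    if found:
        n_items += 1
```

Let's trace through this code step by step.

Initialize: values = [6, 5, 10, 6, 3]
Initialize: found = False
Initialize: n_items = 0
Entering loop: for y in values:
After iteration 1: y = 6, found = False, n_items = 0
After iteration 2: y = 5, found = True, n_items = 1
After iteration 3: y = 10, found = True, n_items = 2
After iteration 4: y = 6, found = True, n_items = 3
After iteration 5: y = 3, found = True, n_items = 4
Loop ends.

Final answer: 4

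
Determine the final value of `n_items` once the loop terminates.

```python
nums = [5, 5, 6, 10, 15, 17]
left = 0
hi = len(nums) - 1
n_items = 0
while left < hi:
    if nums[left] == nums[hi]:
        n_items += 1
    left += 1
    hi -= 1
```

Let's trace through this code step by step.

Initialize: nums = [5, 5, 6, 10, 15, 17]
Initialize: left = 0
Initialize: hi = 5
Initialize: n_items = 0
Entering loop: while left < hi:
After iteration 1: left = 1, hi = 4, n_items = 0
After iteration 2: left = 2, hi = 3, n_items = 0
After iteration 3: left = 3, hi = 2, n_items = 0
Loop ends.

Final answer: 0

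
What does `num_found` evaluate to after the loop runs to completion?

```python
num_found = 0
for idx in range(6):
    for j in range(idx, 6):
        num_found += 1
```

Let's trace through this code step by step.

Initialize: num_found = 0
Entering loop: for idx in range(6):
After iteration 1: idx = 0, num_found = 6
After iteration 2: idx = 1, num_found = 11
After iteration 3: idx = 2, num_found = 15
After iteration 4: idx = 3, num_found = 18
After iteration 5: idx = 4, num_found = 20
After iteration 6: idx = 5, num_found = 21
Loop ends.

Final answer: 21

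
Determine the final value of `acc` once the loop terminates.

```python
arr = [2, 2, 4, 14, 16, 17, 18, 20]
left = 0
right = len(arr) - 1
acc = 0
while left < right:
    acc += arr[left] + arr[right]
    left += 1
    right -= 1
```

Let's trace through this code step by step.

Initialize: arr = [2, 2, 4, 14, 16, 17, 18, 20]
Initialize: left = 0
Initialize: right = 7
Initialize: acc = 0
Entering loop: while left < right:
After iteration 1: left = 1, right = 6, acc = 22
After iteration 2: left = 2, right = 5, acc = 42
After iteration 3: left = 3, right = 4, acc = 63
After iteration 4: left = 4, right = 3, acc = 93
Loop ends.

Final answer: 93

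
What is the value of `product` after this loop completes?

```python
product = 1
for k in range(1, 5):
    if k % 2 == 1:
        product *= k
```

Let's trace through this code step by step.

Initialize: product = 1
Entering loop: for k in range(1, 5):
After iteration 1: k = 1, product = 1
After iteration 2: k = 2, product = 1
After iteration 3: k = 3, product = 3
After iteration 4: k = 4, product = 3
Loop ends.

Final answer: 3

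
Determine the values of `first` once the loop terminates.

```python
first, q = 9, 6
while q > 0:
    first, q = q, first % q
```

Let's trace through this code step by step.

Initialize: first = 9
Initialize: q = 6
Entering loop: while q > 0:
After iteration 1: first = 6, q = 3
After iteration 2: first = 3, q = 0
Loop ends.

Final answer: 3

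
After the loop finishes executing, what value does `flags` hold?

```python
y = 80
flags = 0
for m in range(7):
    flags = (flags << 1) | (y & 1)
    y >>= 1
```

Let's trace through this code step by step.

Initialize: y = 80
Initialize: flags = 0
Entering loop: for m in range(7):
After iteration 1: m = 0, y = 40, flags = 0
After iteration 2: m = 1, y = 20, flags = 0
After iteration 3: m = 2, y = 10, flags = 0
After iteration 4: m = 3, y = 5, flags = 0
After iteration 5: m = 4, y = 2, flags = 1
After iteration 6: m = 5, y = 1, flags = 2
After iteration 7: m = 6, y = 0, flags = 5
Loop ends.

Final answer: 5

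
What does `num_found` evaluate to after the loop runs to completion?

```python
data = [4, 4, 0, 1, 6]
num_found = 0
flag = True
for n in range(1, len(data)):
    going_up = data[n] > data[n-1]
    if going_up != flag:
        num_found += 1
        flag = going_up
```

Let's trace through this code step by step.

Initialize: data = [4, 4, 0, 1, 6]
Initialize: num_found = 0
Initialize: flag = True
Entering loop: for n in range(1, len(data)):
After iteration 1: n = 1, num_found = 1, flag = False, going_up = False
After iteration 2: n = 2, num_found = 1, flag = False, going_up = False
After iteration 3: n = 3, num_found = 2, flag = True, going_up = True
After iteration 4: n = 4, num_found = 2, flag = True, going_up = True
Loop ends.

Final answer: 2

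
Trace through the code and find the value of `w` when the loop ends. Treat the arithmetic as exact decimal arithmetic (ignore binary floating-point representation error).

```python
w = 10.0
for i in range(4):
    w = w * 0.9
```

Let's trace through this code step by step.

Initialize: w = 10.0
Entering loop: for i in range(4):
After iteration 1: i = 0, w = 9.0
After iteration 2: i = 1, w = 8.1
After iteration 3: i = 2, w = 7.29
After iteration 4: i = 3, w = 6.561
Loop ends.

Final answer: 6.561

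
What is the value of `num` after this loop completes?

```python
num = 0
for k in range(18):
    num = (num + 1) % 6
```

Let's trace through this code step by step.

Initialize: num = 0
Entering loop: for k in range(18):
After iteration 1: k = 0, num = 1
After iteration 2: k = 1, num = 2
After iteration 3: k = 2, num = 3
After iteration 4: k = 3, num = 4
After iteration 5: k = 4, num = 5
After iteration 6: k = 5, num = 0
After iteration 7: k = 6, num = 1
After iteration 8: k = 7, num = 2
After iteration 9: k = 8, num = 3
After iteration 10: k = 9, num = 4
After iteration 11: k = 10, num = 5
After iteration 12: k = 11, num = 0
After iteration 13: k = 12, num = 1
After iteration 14: k = 13, num = 2
After iteration 15: k = 14, num = 3
After iteration 16: k = 15, num = 4
After iteration 17: k = 16, num = 5
After iteration 18: k = 17, num = 0
Loop ends.

Final answer: 0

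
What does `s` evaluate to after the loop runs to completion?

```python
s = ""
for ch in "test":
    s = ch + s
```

Let's trace through this code step by step.

Initialize: s = ''
Entering loop: for ch in "test":
After iteration 1: ch = 't', s = 't'
After iteration 2: ch = 'e', s = 'et'
After iteration 3: ch = 's', s = 'set'
After iteration 4: ch = 't', s = 'tset'
Loop ends.

Final answer: 'tset'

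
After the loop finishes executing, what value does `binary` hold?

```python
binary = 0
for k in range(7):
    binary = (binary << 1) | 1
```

Let's trace through this code step by step.

Initialize: binary = 0
Entering loop: for k in range(7):
After iteration 1: k = 0, binary = 1
After iteration 2: k = 1, binary = 3
After iteration 3: k = 2, binary = 7
After iteration 4: k = 3, binary = 15
After iteration 5: k = 4, binary = 31
After iteration 6: k = 5, binary = 63
After iteration 7: k = 6, binary = 127
Loop ends.

Final answer: 127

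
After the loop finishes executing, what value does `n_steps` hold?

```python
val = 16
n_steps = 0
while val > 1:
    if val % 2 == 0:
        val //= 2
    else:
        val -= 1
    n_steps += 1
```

Let's trace through this code step by step.

Initialize: val = 16
Initialize: n_steps = 0
Entering loop: while val > 1:
After iteration 1: val = 8, n_steps = 1
After iteration 2: val = 4, n_steps = 2
After iteration 3: val = 2, n_steps = 3
After iteration 4: val = 1, n_steps = 4
Loop ends.

Final answer: 4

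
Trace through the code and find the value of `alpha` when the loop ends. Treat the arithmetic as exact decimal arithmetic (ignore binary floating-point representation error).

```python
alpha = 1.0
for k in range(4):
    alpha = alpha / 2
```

Let's trace through this code step by step.

Initialize: alpha = 1.0
Entering loop: for k in range(4):
After iteration 1: k = 0, alpha = 0.5
After iteration 2: k = 1, alpha = 0.25
After iteration 3: k = 2, alpha = 0.125
After iteration 4: k = 3, alpha = 0.0625
Loop ends.

Final answer: 0.0625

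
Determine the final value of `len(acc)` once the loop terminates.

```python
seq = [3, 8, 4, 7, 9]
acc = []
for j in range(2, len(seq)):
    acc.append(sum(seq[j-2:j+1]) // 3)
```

Let's trace through this code step by step.

Initialize: seq = [3, 8, 4, 7, 9]
Initialize: acc = []
Entering loop: for j in range(2, len(seq)):
After iteration 1: j = 2, acc = [5]
After iteration 2: j = 3, acc = [5, 6]
After iteration 3: j = 4, acc = [5, 6, 6]
Loop ends.
len(acc) = 3

Final answer: 3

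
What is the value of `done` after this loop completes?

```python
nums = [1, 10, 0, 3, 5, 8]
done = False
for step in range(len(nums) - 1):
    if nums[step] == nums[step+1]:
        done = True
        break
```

Let's trace through this code step by step.

Initialize: nums = [1, 10, 0, 3, 5, 8]
Initialize: done = False
Entering loop: for step in range(len(nums) - 1):
After iteration 1: step = 0, done = False
After iteration 2: step = 1, done = False
After iteration 3: step = 2, done = False
After iteration 4: step = 3, done = False
After iteration 5: step = 4, done = False
Loop ends.

Final answer: False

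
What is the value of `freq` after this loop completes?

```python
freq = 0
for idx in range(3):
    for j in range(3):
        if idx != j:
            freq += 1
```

Let's trace through this code step by step.

Initialize: freq = 0
Entering loop: for idx in range(3):
After iteration 1: idx = 0, freq = 2
After iteration 2: idx = 1, freq = 4
After iteration 3: idx = 2, freq = 6
Loop ends.

Final answer: 6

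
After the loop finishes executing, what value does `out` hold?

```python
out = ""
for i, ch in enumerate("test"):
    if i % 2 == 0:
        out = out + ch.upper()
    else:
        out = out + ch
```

Let's trace through this code step by step.

Initialize: out = ''
Entering loop: for i, ch in enumerate("test"):
After iteration 1: i = 0, ch = 't', out = 'T'
After iteration 2: i = 1, ch = 'e', out = 'Te'
After iteration 3: i = 2, ch = 's', out = 'TeS'
After iteration 4: i = 3, ch = 't', out = 'TeSt'
Loop ends.

Final answer: 'TeSt'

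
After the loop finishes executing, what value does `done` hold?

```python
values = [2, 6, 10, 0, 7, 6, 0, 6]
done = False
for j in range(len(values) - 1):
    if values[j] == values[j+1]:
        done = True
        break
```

Let's trace through this code step by step.

Initialize: values = [2, 6, 10, 0, 7, 6, 0, 6]
Initialize: done = False
Entering loop: for j in range(len(values) - 1):
After iteration 1: j = 0, done = False
After iteration 2: j = 1, done = False
After iteration 3: j = 2, done = False
After iteration 4: j = 3, done = False
After iteration 5: j = 4, done = False
After iteration 6: j = 5, done = False
After iteration 7: j = 6, done = False
Loop ends.

Final answer: False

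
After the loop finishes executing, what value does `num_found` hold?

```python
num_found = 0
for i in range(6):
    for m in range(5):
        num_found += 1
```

Let's trace through this code step by step.

Initialize: num_found = 0
Entering loop: for i in range(6):
After iteration 1: i = 0, num_found = 5
After iteration 2: i = 1, num_found = 10
After iteration 3: i = 2, num_found = 15
After iteration 4: i = 3, num_found = 20
After iteration 5: i = 4, num_found = 25
After iteration 6: i = 5, num_found = 30
Loop ends.

Final answer: 30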